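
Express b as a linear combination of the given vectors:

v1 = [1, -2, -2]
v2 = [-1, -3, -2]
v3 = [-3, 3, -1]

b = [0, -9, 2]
c1 = -3, c2 = 3, c3 = -2

b = -3·v1 + 3·v2 + -2·v3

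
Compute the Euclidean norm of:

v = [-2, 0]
2

||v||₂ = √((-2)² + (0)²) = √4 = 2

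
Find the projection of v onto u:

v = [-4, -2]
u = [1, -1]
v·u = (-4)(1) + (-2)(-1) = -2
u·u = (1)² + (-1)² = 2
proj_u(v) = (v·u / u·u) × u = (-2/2) × u = (-1) × u

proj_u(v) = [-1, 1]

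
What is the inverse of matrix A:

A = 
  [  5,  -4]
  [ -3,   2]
det(A) = (5)(2) - (-4)(-3) = -2
For a 2×2 matrix, A⁻¹ = (1/det(A)) · [[d, -b], [-c, a]]
    = (-1/2) · [[2, 4], [3, 5]]

A⁻¹ = 
  [  -1,   -2]
  [-3/2, -5/2]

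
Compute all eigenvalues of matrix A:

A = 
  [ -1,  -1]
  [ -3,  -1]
λ = -1 + √3, -1 - √3  (≈ 0.7321, -2.732)

tr(A) = -2, det(A) = -2
Characteristic polynomial: λ² - tr(A)λ + det(A) = λ² + 2λ - 2
λ² + 2λ - 2 = 0  ⇒  λ = (-2 ± √((2)² - 4·(-2)))/2 = (-2 ± √(12))/2
  = -1 + √3,  -1 - √3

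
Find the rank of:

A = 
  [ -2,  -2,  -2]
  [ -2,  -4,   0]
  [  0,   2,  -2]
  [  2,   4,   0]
Row reduce:
R2 → R2 - (1)·R1
R4 → R4 + (1)·R1
R3 → R3 + (1)·R2
R4 → R4 + (1)·R2
REF = 
  [ -2,  -2,  -2]
  [  0,  -2,   2]
  [  0,   0,   0]
  [  0,   0,   0]
Pivot columns: 1, 2 → 2 pivots.

rank(A) = 2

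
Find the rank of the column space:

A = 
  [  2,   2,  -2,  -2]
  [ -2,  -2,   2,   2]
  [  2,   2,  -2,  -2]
Row reduce:
R2 → R2 + (1)·R1
R3 → R3 - (1)·R1
REF = 
  [  2,   2,  -2,  -2]
  [  0,   0,   0,   0]
  [  0,   0,   0,   0]
Pivot columns: 1 → 1 pivot.
dim(Col(A)) = number of pivot columns = 1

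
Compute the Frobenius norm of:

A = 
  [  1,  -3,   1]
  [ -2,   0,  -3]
||A||_F = 4.899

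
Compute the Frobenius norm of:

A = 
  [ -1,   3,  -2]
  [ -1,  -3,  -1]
||A||_F = 5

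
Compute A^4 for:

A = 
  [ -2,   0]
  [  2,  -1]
A² = A·A:
A²[1,1] = (-2)(-2) + (0)(2) = 4
A²[1,2] = (-2)(0) + (0)(-1) = 0
A²[2,1] = (2)(-2) + (-1)(2) = -6
A²[2,2] = (2)(0) + (-1)(-1) = 1
A² = 
  [  4,   0]
  [ -6,   1]

A^3 = A^2·A:
A^3[1,1] = (4)(-2) + (0)(2) = -8
A^3[1,2] = (4)(0) + (0)(-1) = 0
A^3[2,1] = (-6)(-2) + (1)(2) = 14
A^3[2,2] = (-6)(0) + (1)(-1) = -1
A^3 = 
  [ -8,   0]
  [ 14,  -1]

A^4 = A^3·A:
A^4[1,1] = (-8)(-2) + (0)(2) = 16
A^4[1,2] = (-8)(0) + (0)(-1) = 0
A^4[2,1] = (14)(-2) + (-1)(2) = -30
A^4[2,2] = (14)(0) + (-1)(-1) = 1
A^4 = 
  [ 16,   0]
  [-30,   1]

Therefore
A^4 = 
  [ 16,   0]
  [-30,   1]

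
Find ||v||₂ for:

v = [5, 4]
6.403

||v||₂ = √((5)² + (4)²) = √41 = 6.403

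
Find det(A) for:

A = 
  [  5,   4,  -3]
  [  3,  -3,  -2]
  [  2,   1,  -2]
Cofactor expansion along row 1:
det(A) = (5)·((-3)(-2) - (-2)(1)) - (4)·((3)(-2) - (-2)(2)) + (-3)·((3)(1) - (-3)(2))
  = (5)(8) - (4)(-2) + (-3)(9)
  = 21

det(A) = 21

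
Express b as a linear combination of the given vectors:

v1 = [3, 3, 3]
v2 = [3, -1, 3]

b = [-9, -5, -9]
c1 = -2, c2 = -1

b = -2·v1 + -1·v2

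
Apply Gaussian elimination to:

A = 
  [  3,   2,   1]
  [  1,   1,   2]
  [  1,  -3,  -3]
Row operations:
R2 → R2 - (1/3)·R1
R3 → R3 - (1/3)·R1
R3 → R3 + (11)·R2

Resulting echelon form:
REF = 
  [  3,   2,   1]
  [  0, 1/3, 5/3]
  [  0,   0,  15]

Rank = 3 (number of non-zero pivot rows).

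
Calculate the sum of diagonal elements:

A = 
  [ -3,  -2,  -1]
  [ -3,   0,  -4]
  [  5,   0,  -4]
-7

tr(A) = -3 + 0 + -4 = -7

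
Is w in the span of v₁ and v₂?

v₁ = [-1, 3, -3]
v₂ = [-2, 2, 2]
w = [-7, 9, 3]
Yes

Form the augmented matrix and row-reduce:
[v₁|v₂|w] = 
  [ -1,  -2,  -7]
  [  3,   2,   9]
  [ -3,   2,   3]
R2 → R2 + (3)·R1
R3 → R3 - (3)·R1
R3 → R3 + (2)·R2
REF = 
  [ -1,  -2,  -7]
  [  0,  -4, -12]
  [  0,   0,   0]

No row of the form [0 0 | nonzero], so the system is consistent. Back-substitution gives c₁ = 1, c₂ = 3: w = (1)·v₁ + (3)·v₂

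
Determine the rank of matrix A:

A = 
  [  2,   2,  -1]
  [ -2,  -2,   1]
Row reduce:
R2 → R2 + (1)·R1
REF = 
  [  2,   2,  -1]
  [  0,   0,   0]
Pivot columns: 1 → 1 pivot.

rank(A) = 1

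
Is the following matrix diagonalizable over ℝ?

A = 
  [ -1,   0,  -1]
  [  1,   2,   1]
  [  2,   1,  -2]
No

Characteristic polynomial: det(λI - A) = λ³ + λ² - 3λ - 8
By the rational root theorem any rational root is an integer dividing 8; none of those is a root, so p(λ) has no rational roots and hence (being an irreducible cubic) no repeated roots.
Discriminant of the cubic: Δ = -1147
Δ < 0 ⇒ one real eigenvalue and a complex-conjugate pair: λ ≈ 2.143, -1.571 + 1.125i, -1.571 - 1.125i
Has complex eigenvalues (not diagonalizable over ℝ).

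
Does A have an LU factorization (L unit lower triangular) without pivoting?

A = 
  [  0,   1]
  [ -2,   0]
No.
A[1,1] = 0 but A[2,1] = -2 ≠ 0. Any LU with L unit lower triangular has (LU)[1,1] = U[1,1] and (LU)[2,1] = L[2,1]·U[1,1]; matching A forces U[1,1] = 0, which then forces (LU)[2,1] = 0 ≠ -2. A row swap (pivoting) is required.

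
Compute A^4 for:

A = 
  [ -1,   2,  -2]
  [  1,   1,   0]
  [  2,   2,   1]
A^4 = 
  [  1,  -8,   8]
  [ -4,  -7,   0]
  [ -8,  -8,  -7]

A² = A·A:
A²[1,1] = (-1)(-1) + (2)(1) + (-2)(2) = -1
A²[1,2] = (-1)(2) + (2)(1) + (-2)(2) = -4
A²[1,3] = (-1)(-2) + (2)(0) + (-2)(1) = 0
A²[2,1] = (1)(-1) + (1)(1) + (0)(2) = 0
A²[2,2] = (1)(2) + (1)(1) + (0)(2) = 3
A²[2,3] = (1)(-2) + (1)(0) + (0)(1) = -2
A²[3,1] = (2)(-1) + (2)(1) + (1)(2) = 2
A²[3,2] = (2)(2) + (2)(1) + (1)(2) = 8
A²[3,3] = (2)(-2) + (2)(0) + (1)(1) = -3
A² = 
  [ -1,  -4,   0]
  [  0,   3,  -2]
  [  2,   8,  -3]

A^3 = A^2·A:
A^3[1,1] = (-1)(-1) + (-4)(1) + (0)(2) = -3
A^3[1,2] = (-1)(2) + (-4)(1) + (0)(2) = -6
A^3[1,3] = (-1)(-2) + (-4)(0) + (0)(1) = 2
A^3[2,1] = (0)(-1) + (3)(1) + (-2)(2) = -1
A^3[2,2] = (0)(2) + (3)(1) + (-2)(2) = -1
A^3[2,3] = (0)(-2) + (3)(0) + (-2)(1) = -2
A^3[3,1] = (2)(-1) + (8)(1) + (-3)(2) = 0
A^3[3,2] = (2)(2) + (8)(1) + (-3)(2) = 6
A^3[3,3] = (2)(-2) + (8)(0) + (-3)(1) = -7
A^3 = 
  [ -3,  -6,   2]
  [ -1,  -1,  -2]
  [  0,   6,  -7]

A^4 = A^3·A:
A^4[1,1] = (-3)(-1) + (-6)(1) + (2)(2) = 1
A^4[1,2] = (-3)(2) + (-6)(1) + (2)(2) = -8
A^4[1,3] = (-3)(-2) + (-6)(0) + (2)(1) = 8
A^4[2,1] = (-1)(-1) + (-1)(1) + (-2)(2) = -4
A^4[2,2] = (-1)(2) + (-1)(1) + (-2)(2) = -7
A^4[2,3] = (-1)(-2) + (-1)(0) + (-2)(1) = 0
A^4[3,1] = (0)(-1) + (6)(1) + (-7)(2) = -8
A^4[3,2] = (0)(2) + (6)(1) + (-7)(2) = -8
A^4[3,3] = (0)(-2) + (6)(0) + (-7)(1) = -7
A^4 = 
  [  1,  -8,   8]
  [ -4,  -7,   0]
  [ -8,  -8,  -7]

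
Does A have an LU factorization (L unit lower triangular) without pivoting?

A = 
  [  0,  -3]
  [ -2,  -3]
No.
A[1,1] = 0 but A[2,1] = -2 ≠ 0. Any LU with L unit lower triangular has (LU)[1,1] = U[1,1] and (LU)[2,1] = L[2,1]·U[1,1]; matching A forces U[1,1] = 0, which then forces (LU)[2,1] = 0 ≠ -2. A row swap (pivoting) is required.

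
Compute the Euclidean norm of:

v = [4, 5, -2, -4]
7.81

||v||₂ = √((4)² + (5)² + (-2)² + (-4)²) = √61 = 7.81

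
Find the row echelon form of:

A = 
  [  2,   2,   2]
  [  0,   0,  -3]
Row operations:
No row operations needed (already in echelon form).

Resulting echelon form:
REF = 
  [  2,   2,   2]
  [  0,   0,  -3]

Rank = 2 (number of non-zero pivot rows).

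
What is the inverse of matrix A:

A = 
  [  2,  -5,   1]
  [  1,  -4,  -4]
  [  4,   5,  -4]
det(A) = (2)·((-4)(-4) - (-4)(5)) - (-5)·((1)(-4) - (-4)(4)) + (1)·((1)(5) - (-4)(4))
  = (2)(36) - (-5)(12) + (1)(21)
  = 153
det(A) = 153 ≠ 0, so A is invertible.

Cofactors Cᵢⱼ = (-1)ⁱ⁺ʲ·Mᵢⱼ:
C = 
  [ 36, -12,  21]
  [-15, -12, -30]
  [ 24,   9,  -3]

adj(A) = Cᵀ:
adj(A) = 
  [ 36, -15,  24]
  [-12, -12,   9]
  [ 21, -30,  -3]

A⁻¹ = (1/153) · adj(A):
A⁻¹ = 
  [  4/17,  -5/51,   8/51]
  [ -4/51,  -4/51,   1/17]
  [  7/51, -10/51,  -1/51]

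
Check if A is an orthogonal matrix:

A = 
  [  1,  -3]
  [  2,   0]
No

AᵀA = 
  [  5,  -3]
  [ -3,   9]
≠ I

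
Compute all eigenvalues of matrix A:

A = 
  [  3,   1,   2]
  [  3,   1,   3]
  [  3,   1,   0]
Characteristic polynomial: det(λI - A) = λ³ - 4λ² - 9λ
The constant term is 0, so λ = 0 is a root: p(λ) = λ(λ² - 4λ - 9)
λ² - 4λ - 9 = 0  ⇒  λ = (4 ± √((-4)² - 4·(-9)))/2 = (4 ± √(52))/2
  = 2 + √13,  2 - √13

λ = 0, 2 + √13, 2 - √13  (≈ 0, 5.606, -1.606)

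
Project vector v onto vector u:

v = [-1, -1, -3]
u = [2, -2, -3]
v·u = (-1)(2) + (-1)(-2) + (-3)(-3) = 9
u·u = (2)² + (-2)² + (-3)² = 17
proj_u(v) = (v·u / u·u) × u = (9/17) × u

proj_u(v) = [18/17, -18/17, -27/17]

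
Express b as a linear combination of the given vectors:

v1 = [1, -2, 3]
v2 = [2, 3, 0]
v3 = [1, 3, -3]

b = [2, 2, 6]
c1 = -1, c2 = 3, c3 = -3

b = -1·v1 + 3·v2 + -3·v3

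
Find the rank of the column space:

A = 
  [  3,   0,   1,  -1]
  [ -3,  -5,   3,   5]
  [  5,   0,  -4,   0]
dim(Col(A)) = 3

Row reduce:
R2 → R2 + (1)·R1
R3 → R3 - (5/3)·R1
REF = 
  [    3,     0,     1,    -1]
  [    0,    -5,     4,     4]
  [    0,     0, -17/3,   5/3]
Pivot columns: 1, 2, 3 → 3 pivots.
dim(Col(A)) = number of pivot columns = 3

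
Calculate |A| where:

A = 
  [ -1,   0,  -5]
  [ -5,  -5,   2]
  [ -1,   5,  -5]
Cofactor expansion along row 1:
det(A) = (-1)·((-5)(-5) - (2)(5)) - (0)·((-5)(-5) - (2)(-1)) + (-5)·((-5)(5) - (-5)(-1))
  = (-1)(15) - (0)(27) + (-5)(-30)
  = 135

det(A) = 135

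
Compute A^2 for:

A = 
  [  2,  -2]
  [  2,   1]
A² = A·A:
A²[1,1] = (2)(2) + (-2)(2) = 0
A²[1,2] = (2)(-2) + (-2)(1) = -6
A²[2,1] = (2)(2) + (1)(2) = 6
A²[2,2] = (2)(-2) + (1)(1) = -3
A² = 
  [  0,  -6]
  [  6,  -3]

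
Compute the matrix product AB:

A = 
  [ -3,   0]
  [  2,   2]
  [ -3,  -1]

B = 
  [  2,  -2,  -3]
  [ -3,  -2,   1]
AB = 
  [ -6,   6,   9]
  [ -2,  -8,  -4]
  [ -3,   8,   8]

A is 3×2 and B is 2×3, so AB is 3×3. Each entry is (row of A)·(column of B):
AB[1,1] = (-3)(2) + (0)(-3) = -6
AB[1,2] = (-3)(-2) + (0)(-2) = 6
AB[1,3] = (-3)(-3) + (0)(1) = 9
AB[2,1] = (2)(2) + (2)(-3) = -2
AB[2,2] = (2)(-2) + (2)(-2) = -8
AB[2,3] = (2)(-3) + (2)(1) = -4
AB[3,1] = (-3)(2) + (-1)(-3) = -3
AB[3,2] = (-3)(-2) + (-1)(-2) = 8
AB[3,3] = (-3)(-3) + (-1)(1) = 8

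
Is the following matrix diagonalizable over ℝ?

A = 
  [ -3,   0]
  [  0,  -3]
Yes

tr(A) = -6, det(A) = 9
Characteristic polynomial: λ² - tr(A)λ + det(A) = λ² + 6λ + 9
λ² + 6λ + 9 = (λ + 3)²
Eigenvalues: -3, -3
λ=-3: alg. mult. = 2, geom. mult. = 2 - rank(A - (-3)I) = 2 - 0 = 2
Sum of geometric multiplicities equals n, so A has n independent eigenvectors.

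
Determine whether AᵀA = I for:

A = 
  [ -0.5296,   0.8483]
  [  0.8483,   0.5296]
Yes

AᵀA = 
  [  1.0001,   0]
  [  0,   1.0001]
≈ I (equal to I up to the 4-dp rounding of the entries)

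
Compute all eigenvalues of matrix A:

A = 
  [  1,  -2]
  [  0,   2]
λ = 2, 1

tr(A) = 3, det(A) = 2
Characteristic polynomial: λ² - tr(A)λ + det(A) = λ² - 3λ + 2
λ² - 3λ + 2 = (λ - 1)(λ - 2)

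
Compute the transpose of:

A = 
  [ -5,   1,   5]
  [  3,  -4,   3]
Aᵀ = 
  [ -5,   3]
  [  1,  -4]
  [  5,   3]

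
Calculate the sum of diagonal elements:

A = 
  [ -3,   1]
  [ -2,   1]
-2

tr(A) = -3 + 1 = -2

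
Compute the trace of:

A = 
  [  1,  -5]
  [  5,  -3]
-2

tr(A) = 1 + -3 = -2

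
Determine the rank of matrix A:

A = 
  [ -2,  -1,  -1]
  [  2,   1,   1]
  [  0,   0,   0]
rank(A) = 1

Row reduce:
R2 → R2 + (1)·R1
REF = 
  [ -2,  -1,  -1]
  [  0,   0,   0]
  [  0,   0,   0]
Pivot columns: 1 → 1 pivot.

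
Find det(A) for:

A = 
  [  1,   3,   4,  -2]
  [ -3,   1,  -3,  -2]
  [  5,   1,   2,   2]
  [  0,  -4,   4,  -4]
Cofactor expansion along row 1: det(A) = a₁₁M₁₁ - a₁₂M₁₂ + a₁₃M₁₃ - a₁₄M₁₄

M₁₁ = det[[1, -3, -2]; [1, 2, 2]; [-4, 4, -4]]
  = (1)·((2)(-4) - (2)(4)) - (-3)·((1)(-4) - (2)(-4)) + (-2)·((1)(4) - (2)(-4))
  = (1)(-16) - (-3)(4) + (-2)(12)
  = -28
M₁₂ = det[[-3, -3, -2]; [5, 2, 2]; [0, 4, -4]]
  = (-3)·((2)(-4) - (2)(4)) - (-3)·((5)(-4) - (2)(0)) + (-2)·((5)(4) - (2)(0))
  = (-3)(-16) - (-3)(-20) + (-2)(20)
  = -52
M₁₃ = det[[-3, 1, -2]; [5, 1, 2]; [0, -4, -4]]
  = (-3)·((1)(-4) - (2)(-4)) - (1)·((5)(-4) - (2)(0)) + (-2)·((5)(-4) - (1)(0))
  = (-3)(4) - (1)(-20) + (-2)(-20)
  = 48
M₁₄ = det[[-3, 1, -3]; [5, 1, 2]; [0, -4, 4]]
  = (-3)·((1)(4) - (2)(-4)) - (1)·((5)(4) - (2)(0)) + (-3)·((5)(-4) - (1)(0))
  = (-3)(12) - (1)(20) + (-3)(-20)
  = 4

det(A) = (1)(-28) - (3)(-52) + (4)(48) - (-2)(4) = 328

det(A) = 328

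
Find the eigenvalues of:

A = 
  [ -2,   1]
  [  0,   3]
λ = 3, -2

tr(A) = 1, det(A) = -6
Characteristic polynomial: λ² - tr(A)λ + det(A) = λ² - λ - 6
λ² - λ - 6 = (λ + 2)(λ - 3)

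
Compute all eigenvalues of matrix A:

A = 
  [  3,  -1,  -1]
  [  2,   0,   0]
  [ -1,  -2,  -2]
λ = 0, (1 + √21)/2, (1 - √21)/2  (≈ 0, 2.791, -1.791)

Characteristic polynomial: det(λI - A) = λ³ - λ² - 5λ
The constant term is 0, so λ = 0 is a root: p(λ) = λ(λ² - λ - 5)
λ² - λ - 5 = 0  ⇒  λ = (1 ± √((-1)² - 4·(-5)))/2 = (1 ± √(21))/2
  = (1 + √21)/2,  (1 - √21)/2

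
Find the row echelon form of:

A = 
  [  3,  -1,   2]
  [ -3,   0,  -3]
Row operations:
R2 → R2 + (1)·R1

Resulting echelon form:
REF = 
  [  3,  -1,   2]
  [  0,  -1,  -1]

Rank = 2 (number of non-zero pivot rows).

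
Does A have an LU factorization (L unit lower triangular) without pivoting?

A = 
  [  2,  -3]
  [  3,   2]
Yes.
A[1,1] = 2 ≠ 0, so Gaussian elimination proceeds without a row swap: multiplier ℓ₂₁ = (3)/(2) = 3/2, and U[2,2] = 2 - (3/2)(-3) = 13/2.
L = 
  [  1,   0]
  [3/2,   1]
U = 
  [   2,   -3]
  [   0, 13/2]
Check row 2 of LU: [(3/2)(2), (3/2)(-3) + (13/2)] = [3, 2] = row 2 of A ✓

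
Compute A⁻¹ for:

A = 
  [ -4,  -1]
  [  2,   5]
det(A) = (-4)(5) - (-1)(2) = -18
For a 2×2 matrix, A⁻¹ = (1/det(A)) · [[d, -b], [-c, a]]
    = (-1/18) · [[5, 1], [-2, -4]]

A⁻¹ = 
  [-5/18, -1/18]
  [  1/9,   2/9]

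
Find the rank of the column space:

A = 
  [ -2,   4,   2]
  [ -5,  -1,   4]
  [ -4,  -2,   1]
dim(Col(A)) = 3

Row reduce:
R2 → R2 - (5/2)·R1
R3 → R3 - (2)·R1
R3 → R3 - (10/11)·R2
REF = 
  [    -2,      4,      2]
  [     0,    -11,     -1]
  [     0,      0, -23/11]
Pivot columns: 1, 2, 3 → 3 pivots.
dim(Col(A)) = number of pivot columns = 3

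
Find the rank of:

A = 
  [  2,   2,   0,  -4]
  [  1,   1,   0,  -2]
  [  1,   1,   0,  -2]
rank(A) = 1

Row reduce:
R2 → R2 - (1/2)·R1
R3 → R3 - (1/2)·R1
REF = 
  [  2,   2,   0,  -4]
  [  0,   0,   0,   0]
  [  0,   0,   0,   0]
Pivot columns: 1 → 1 pivot.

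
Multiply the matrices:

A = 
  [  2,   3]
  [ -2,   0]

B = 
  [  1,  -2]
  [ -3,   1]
AB = 
  [ -7,  -1]
  [ -2,   4]

A is 2×2 and B is 2×2, so AB is 2×2. Each entry is (row of A)·(column of B):
AB[1,1] = (2)(1) + (3)(-3) = -7
AB[1,2] = (2)(-2) + (3)(1) = -1
AB[2,1] = (-2)(1) + (0)(-3) = -2
AB[2,2] = (-2)(-2) + (0)(1) = 4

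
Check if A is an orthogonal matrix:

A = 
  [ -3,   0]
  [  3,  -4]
No

AᵀA = 
  [ 18, -12]
  [-12,  16]
≠ I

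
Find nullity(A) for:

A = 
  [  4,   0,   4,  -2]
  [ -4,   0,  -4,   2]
nullity(A) = 3

Row reduce:
R2 → R2 + (1)·R1
REF = 
  [  4,   0,   4,  -2]
  [  0,   0,   0,   0]
Pivot columns: 1 → 1 pivot.
rank(A) = 1, so nullity(A) = 4 - 1 = 3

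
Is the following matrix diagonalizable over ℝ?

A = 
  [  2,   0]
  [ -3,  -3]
Yes

tr(A) = -1, det(A) = -6
Characteristic polynomial: λ² - tr(A)λ + det(A) = λ² + λ - 6
λ² + λ - 6 = (λ + 3)(λ - 2)
Eigenvalues: 2, -3
λ=-3: alg. mult. = 1, geom. mult. = 2 - rank(A - (-3)I) = 2 - 1 = 1
λ=2: alg. mult. = 1, geom. mult. = 2 - rank(A - (2)I) = 2 - 1 = 1
Sum of geometric multiplicities equals n, so A has n independent eigenvectors.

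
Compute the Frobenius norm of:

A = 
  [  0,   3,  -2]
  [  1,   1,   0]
||A||_F = 3.873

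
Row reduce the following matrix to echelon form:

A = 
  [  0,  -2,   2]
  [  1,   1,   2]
Row operations:
Swap R1 ↔ R2

Resulting echelon form:
REF = 
  [  1,   1,   2]
  [  0,  -2,   2]

Rank = 2 (number of non-zero pivot rows).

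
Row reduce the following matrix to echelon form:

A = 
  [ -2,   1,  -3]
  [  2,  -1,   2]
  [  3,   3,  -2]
Row operations:
R2 → R2 + (1)·R1
R3 → R3 + (3/2)·R1
Swap R2 ↔ R3

Resulting echelon form:
REF = 
  [   -2,     1,    -3]
  [    0,   9/2, -13/2]
  [    0,     0,    -1]

Rank = 3 (number of non-zero pivot rows).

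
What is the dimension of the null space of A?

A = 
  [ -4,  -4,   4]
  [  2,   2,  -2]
nullity(A) = 2

Row reduce:
R2 → R2 + (1/2)·R1
REF = 
  [ -4,  -4,   4]
  [  0,   0,   0]
Pivot columns: 1 → 1 pivot.
rank(A) = 1, so nullity(A) = 3 - 1 = 2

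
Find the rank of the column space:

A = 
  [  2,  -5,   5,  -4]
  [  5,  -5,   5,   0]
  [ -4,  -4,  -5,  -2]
dim(Col(A)) = 3

Row reduce:
R2 → R2 - (5/2)·R1
R3 → R3 + (2)·R1
R3 → R3 + (28/15)·R2
REF = 
  [    2,    -5,     5,    -4]
  [    0,  15/2, -15/2,    10]
  [    0,     0,    -9,  26/3]
Pivot columns: 1, 2, 3 → 3 pivots.
dim(Col(A)) = number of pivot columns = 3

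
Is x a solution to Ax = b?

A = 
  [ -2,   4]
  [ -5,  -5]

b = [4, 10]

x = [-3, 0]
No

Ax = [6, 15] ≠ b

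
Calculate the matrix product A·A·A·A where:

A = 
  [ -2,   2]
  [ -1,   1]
A^4 = 
  [  2,  -2]
  [  1,  -1]

A² = A·A:
A²[1,1] = (-2)(-2) + (2)(-1) = 2
A²[1,2] = (-2)(2) + (2)(1) = -2
A²[2,1] = (-1)(-2) + (1)(-1) = 1
A²[2,2] = (-1)(2) + (1)(1) = -1
A² = 
  [  2,  -2]
  [  1,  -1]

A^3 = A^2·A:
A^3[1,1] = (2)(-2) + (-2)(-1) = -2
A^3[1,2] = (2)(2) + (-2)(1) = 2
A^3[2,1] = (1)(-2) + (-1)(-1) = -1
A^3[2,2] = (1)(2) + (-1)(1) = 1
A^3 = 
  [ -2,   2]
  [ -1,   1]

A^4 = A^3·A:
A^4[1,1] = (-2)(-2) + (2)(-1) = 2
A^4[1,2] = (-2)(2) + (2)(1) = -2
A^4[2,1] = (-1)(-2) + (1)(-1) = 1
A^4[2,2] = (-1)(2) + (1)(1) = -1
A^4 = 
  [  2,  -2]
  [  1,  -1]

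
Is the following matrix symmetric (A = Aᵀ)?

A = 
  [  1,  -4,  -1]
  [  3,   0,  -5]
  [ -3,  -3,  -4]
No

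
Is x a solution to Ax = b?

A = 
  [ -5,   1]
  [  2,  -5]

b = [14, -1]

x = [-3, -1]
Yes

Ax = [14, -1] = b ✓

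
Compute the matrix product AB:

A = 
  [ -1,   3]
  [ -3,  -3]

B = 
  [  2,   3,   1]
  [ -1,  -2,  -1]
AB = 
  [ -5,  -9,  -4]
  [ -3,  -3,   0]

A is 2×2 and B is 2×3, so AB is 2×3. Each entry is (row of A)·(column of B):
AB[1,1] = (-1)(2) + (3)(-1) = -5
AB[1,2] = (-1)(3) + (3)(-2) = -9
AB[1,3] = (-1)(1) + (3)(-1) = -4
AB[2,1] = (-3)(2) + (-3)(-1) = -3
AB[2,2] = (-3)(3) + (-3)(-2) = -3
AB[2,3] = (-3)(1) + (-3)(-1) = 0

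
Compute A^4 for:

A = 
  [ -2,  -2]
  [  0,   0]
A² = A·A:
A²[1,1] = (-2)(-2) + (-2)(0) = 4
A²[1,2] = (-2)(-2) + (-2)(0) = 4
A²[2,1] = (0)(-2) + (0)(0) = 0
A²[2,2] = (0)(-2) + (0)(0) = 0
A² = 
  [  4,   4]
  [  0,   0]

A^3 = A^2·A:
A^3[1,1] = (4)(-2) + (4)(0) = -8
A^3[1,2] = (4)(-2) + (4)(0) = -8
A^3[2,1] = (0)(-2) + (0)(0) = 0
A^3[2,2] = (0)(-2) + (0)(0) = 0
A^3 = 
  [ -8,  -8]
  [  0,   0]

A^4 = A^3·A:
A^4[1,1] = (-8)(-2) + (-8)(0) = 16
A^4[1,2] = (-8)(-2) + (-8)(0) = 16
A^4[2,1] = (0)(-2) + (0)(0) = 0
A^4[2,2] = (0)(-2) + (0)(0) = 0
A^4 = 
  [ 16,  16]
  [  0,   0]

Therefore
A^4 = 
  [ 16,  16]
  [  0,   0]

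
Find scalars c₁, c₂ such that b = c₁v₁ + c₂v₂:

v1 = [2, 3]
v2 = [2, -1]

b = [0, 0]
c1 = 0, c2 = 0

b = 0·v1 + 0·v2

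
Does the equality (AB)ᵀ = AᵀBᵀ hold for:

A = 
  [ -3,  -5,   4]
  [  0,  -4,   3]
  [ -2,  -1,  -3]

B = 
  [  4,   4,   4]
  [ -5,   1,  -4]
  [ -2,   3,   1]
No

(AB)ᵀ = 
  [  5,  14,   3]
  [ -5,   5, -18]
  [ 12,  19,  -7]

AᵀBᵀ = 
  [-20,  23,   4]
  [-40,  25,  -3]
  [ 16,  -5,  -2]

The two matrices differ, so (AB)ᵀ ≠ AᵀBᵀ in general. The correct identity is (AB)ᵀ = BᵀAᵀ.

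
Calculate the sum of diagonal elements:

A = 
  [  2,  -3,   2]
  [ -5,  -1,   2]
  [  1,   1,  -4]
-3

tr(A) = 2 + -1 + -4 = -3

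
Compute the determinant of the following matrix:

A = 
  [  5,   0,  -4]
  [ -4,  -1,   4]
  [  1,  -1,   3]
Cofactor expansion along row 1:
det(A) = (5)·((-1)(3) - (4)(-1)) - (0)·((-4)(3) - (4)(1)) + (-4)·((-4)(-1) - (-1)(1))
  = (5)(1) - (0)(-16) + (-4)(5)
  = -15

det(A) = -15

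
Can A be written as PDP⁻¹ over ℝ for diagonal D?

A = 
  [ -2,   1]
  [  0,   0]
Yes

tr(A) = -2, det(A) = 0
Characteristic polynomial: λ² - tr(A)λ + det(A) = λ² + 2λ
λ² + 2λ = λ(λ + 2)
Eigenvalues: 0, -2
λ=-2: alg. mult. = 1, geom. mult. = 2 - rank(A - (-2)I) = 2 - 1 = 1
λ=0: alg. mult. = 1, geom. mult. = 2 - rank(A - (0)I) = 2 - 1 = 1
Sum of geometric multiplicities equals n, so A has n independent eigenvectors.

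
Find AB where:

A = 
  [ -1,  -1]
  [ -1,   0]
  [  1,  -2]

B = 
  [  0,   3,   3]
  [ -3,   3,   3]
AB = 
  [  3,  -6,  -6]
  [  0,  -3,  -3]
  [  6,  -3,  -3]

A is 3×2 and B is 2×3, so AB is 3×3. Each entry is (row of A)·(column of B):
AB[1,1] = (-1)(0) + (-1)(-3) = 3
AB[1,2] = (-1)(3) + (-1)(3) = -6
AB[1,3] = (-1)(3) + (-1)(3) = -6
AB[2,1] = (-1)(0) + (0)(-3) = 0
AB[2,2] = (-1)(3) + (0)(3) = -3
AB[2,3] = (-1)(3) + (0)(3) = -3
AB[3,1] = (1)(0) + (-2)(-3) = 6
AB[3,2] = (1)(3) + (-2)(3) = -3
AB[3,3] = (1)(3) + (-2)(3) = -3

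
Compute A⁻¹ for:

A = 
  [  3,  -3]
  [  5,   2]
det(A) = (3)(2) - (-3)(5) = 21
For a 2×2 matrix, A⁻¹ = (1/det(A)) · [[d, -b], [-c, a]]
    = (1/21) · [[2, 3], [-5, 3]]

A⁻¹ = 
  [ 2/21,   1/7]
  [-5/21,   1/7]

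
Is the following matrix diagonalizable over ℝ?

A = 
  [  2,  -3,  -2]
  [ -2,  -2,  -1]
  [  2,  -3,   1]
No

Characteristic polynomial: det(λI - A) = λ³ - λ² - 9λ + 30
By the rational root theorem any rational root is an integer dividing 30; none of those is a root, so p(λ) has no rational roots and hence (being an irreducible cubic) no repeated roots.
Discriminant of the cubic: Δ = -16323
Δ < 0 ⇒ one real eigenvalue and a complex-conjugate pair: λ ≈ -3.673, 2.337 + 1.645i, 2.337 - 1.645i
Has complex eigenvalues (not diagonalizable over ℝ).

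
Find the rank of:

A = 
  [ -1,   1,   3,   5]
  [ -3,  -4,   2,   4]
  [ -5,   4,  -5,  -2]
rank(A) = 3

Row reduce:
R2 → R2 - (3)·R1
R3 → R3 - (5)·R1
R3 → R3 - (1/7)·R2
REF = 
  [    -1,      1,      3,      5]
  [     0,     -7,     -7,    -11]
  [     0,      0,    -19, -178/7]
Pivot columns: 1, 2, 3 → 3 pivots.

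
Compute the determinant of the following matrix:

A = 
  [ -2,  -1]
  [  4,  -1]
For a 2×2 matrix, det = ad - bc = (-2)(-1) - (-1)(4) = 6

det(A) = 6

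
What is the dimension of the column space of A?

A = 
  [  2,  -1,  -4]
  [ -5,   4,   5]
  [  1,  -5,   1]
dim(Col(A)) = 3

Row reduce:
R2 → R2 + (5/2)·R1
R3 → R3 - (1/2)·R1
R3 → R3 + (3)·R2
REF = 
  [  2,  -1,  -4]
  [  0, 3/2,  -5]
  [  0,   0, -12]
Pivot columns: 1, 2, 3 → 3 pivots.
dim(Col(A)) = number of pivot columns = 3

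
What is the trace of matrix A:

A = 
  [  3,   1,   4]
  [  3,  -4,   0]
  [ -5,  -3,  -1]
-2

tr(A) = 3 + -4 + -1 = -2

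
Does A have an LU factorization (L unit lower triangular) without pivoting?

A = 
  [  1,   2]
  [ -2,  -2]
Yes.
A[1,1] = 1 ≠ 0, so Gaussian elimination proceeds without a row swap: multiplier ℓ₂₁ = (-2)/(1) = -2, and U[2,2] = -2 - (-2)(2) = 2.
L = 
  [  1,   0]
  [ -2,   1]
U = 
  [  1,   2]
  [  0,   2]
Check row 2 of LU: [(-2)(1), (-2)(2) + 2] = [-2, -2] = row 2 of A ✓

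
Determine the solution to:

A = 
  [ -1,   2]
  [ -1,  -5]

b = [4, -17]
Row reduce the augmented matrix [A|b]:
R2 → R2 - (1)·R1
REF = 
  [ -1,   2,   4]
  [  0,  -7, -21]

Back-substitution:
x₂ = (-21) / (-7) = 3
x₁ = (4 - (2)(3)) / (-1) = 2

x = [2, 3]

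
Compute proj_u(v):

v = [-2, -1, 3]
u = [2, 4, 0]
proj_u(v) = [-4/5, -8/5, 0]

v·u = (-2)(2) + (-1)(4) + (3)(0) = -8
u·u = (2)² + (4)² + (0)² = 20
proj_u(v) = (v·u / u·u) × u = (-8/20) × u = (-2/5) × u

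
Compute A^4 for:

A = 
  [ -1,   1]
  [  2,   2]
A^4 = 
  [ 11,   9]
  [ 18,  38]

A² = A·A:
A²[1,1] = (-1)(-1) + (1)(2) = 3
A²[1,2] = (-1)(1) + (1)(2) = 1
A²[2,1] = (2)(-1) + (2)(2) = 2
A²[2,2] = (2)(1) + (2)(2) = 6
A² = 
  [  3,   1]
  [  2,   6]

A^3 = A^2·A:
A^3[1,1] = (3)(-1) + (1)(2) = -1
A^3[1,2] = (3)(1) + (1)(2) = 5
A^3[2,1] = (2)(-1) + (6)(2) = 10
A^3[2,2] = (2)(1) + (6)(2) = 14
A^3 = 
  [ -1,   5]
  [ 10,  14]

A^4 = A^3·A:
A^4[1,1] = (-1)(-1) + (5)(2) = 11
A^4[1,2] = (-1)(1) + (5)(2) = 9
A^4[2,1] = (10)(-1) + (14)(2) = 18
A^4[2,2] = (10)(1) + (14)(2) = 38
A^4 = 
  [ 11,   9]
  [ 18,  38]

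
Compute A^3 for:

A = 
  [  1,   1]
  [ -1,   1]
A² = A·A:
A²[1,1] = (1)(1) + (1)(-1) = 0
A²[1,2] = (1)(1) + (1)(1) = 2
A²[2,1] = (-1)(1) + (1)(-1) = -2
A²[2,2] = (-1)(1) + (1)(1) = 0
A² = 
  [  0,   2]
  [ -2,   0]

A^3 = A^2·A:
A^3[1,1] = (0)(1) + (2)(-1) = -2
A^3[1,2] = (0)(1) + (2)(1) = 2
A^3[2,1] = (-2)(1) + (0)(-1) = -2
A^3[2,2] = (-2)(1) + (0)(1) = -2
A^3 = 
  [ -2,   2]
  [ -2,  -2]

Therefore
A^3 = 
  [ -2,   2]
  [ -2,  -2]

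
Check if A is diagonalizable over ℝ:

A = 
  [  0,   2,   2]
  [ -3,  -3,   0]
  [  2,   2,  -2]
No

Characteristic polynomial: det(λI - A) = λ³ + 5λ² + 8λ + 12
By the rational root theorem any rational root is an integer dividing 12; none of those is a root, so p(λ) has no rational roots and hence (being an irreducible cubic) no repeated roots.
Discriminant of the cubic: Δ = -1696
Δ < 0 ⇒ one real eigenvalue and a complex-conjugate pair: λ ≈ -3.716, -0.6419 + 1.678i, -0.6419 - 1.678i
Has complex eigenvalues (not diagonalizable over ℝ).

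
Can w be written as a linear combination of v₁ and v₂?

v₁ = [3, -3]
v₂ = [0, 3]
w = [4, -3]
Yes

Form the augmented matrix and row-reduce:
[v₁|v₂|w] = 
  [  3,   0,   4]
  [ -3,   3,  -3]
R2 → R2 + (1)·R1
REF = 
  [  3,   0,   4]
  [  0,   3,   1]

No row of the form [0 0 | nonzero], so the system is consistent. Back-substitution gives c₁ = 4/3, c₂ = 1/3: w = (4/3)·v₁ + (1/3)·v₂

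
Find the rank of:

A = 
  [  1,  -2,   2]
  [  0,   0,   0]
rank(A) = 1

Row reduce:
(no row operations needed)
REF = 
  [  1,  -2,   2]
  [  0,   0,   0]
Pivot columns: 1 → 1 pivot.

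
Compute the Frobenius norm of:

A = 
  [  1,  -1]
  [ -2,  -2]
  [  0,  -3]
||A||_F = 4.359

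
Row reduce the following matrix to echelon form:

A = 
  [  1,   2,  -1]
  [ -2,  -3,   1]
Row operations:
R2 → R2 + (2)·R1

Resulting echelon form:
REF = 
  [  1,   2,  -1]
  [  0,   1,  -1]

Rank = 2 (number of non-zero pivot rows).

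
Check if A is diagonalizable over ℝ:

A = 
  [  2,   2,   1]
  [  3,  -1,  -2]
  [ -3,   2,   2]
No

Characteristic polynomial: det(λI - A) = λ³ - 3λ² + λ - 7
By the rational root theorem any rational root is an integer dividing 7; none of those is a root, so p(λ) has no rational roots and hence (being an irreducible cubic) no repeated roots.
Discriminant of the cubic: Δ = -1696
Δ < 0 ⇒ one real eigenvalue and a complex-conjugate pair: λ ≈ 3.331, -0.1654 + 1.44i, -0.1654 - 1.44i
Has complex eigenvalues (not diagonalizable over ℝ).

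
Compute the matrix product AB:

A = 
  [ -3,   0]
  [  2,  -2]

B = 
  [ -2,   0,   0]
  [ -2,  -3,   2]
AB = 
  [  6,   0,   0]
  [  0,   6,  -4]

A is 2×2 and B is 2×3, so AB is 2×3. Each entry is (row of A)·(column of B):
AB[1,1] = (-3)(-2) + (0)(-2) = 6
AB[1,2] = (-3)(0) + (0)(-3) = 0
AB[1,3] = (-3)(0) + (0)(2) = 0
AB[2,1] = (2)(-2) + (-2)(-2) = 0
AB[2,2] = (2)(0) + (-2)(-3) = 6
AB[2,3] = (2)(0) + (-2)(2) = -4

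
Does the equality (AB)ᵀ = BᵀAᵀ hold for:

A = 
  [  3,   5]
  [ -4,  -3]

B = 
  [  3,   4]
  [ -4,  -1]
Yes

(AB)ᵀ = 
  [-11,   0]
  [  7, -13]

BᵀAᵀ = 
  [-11,   0]
  [  7, -13]

Both sides are equal — this is the standard identity (AB)ᵀ = BᵀAᵀ, which holds for all A, B.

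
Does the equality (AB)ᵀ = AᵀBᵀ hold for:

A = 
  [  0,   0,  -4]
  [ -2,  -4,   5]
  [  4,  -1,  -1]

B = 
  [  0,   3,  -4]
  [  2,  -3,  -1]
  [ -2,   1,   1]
No

(AB)ᵀ = 
  [  8, -18,   0]
  [ -4,  11,  14]
  [ -4,  17, -16]

AᵀBᵀ = 
  [-22,   2,   2]
  [ -8,  13,  -5]
  [ 19, -22,  12]

The two matrices differ, so (AB)ᵀ ≠ AᵀBᵀ in general. The correct identity is (AB)ᵀ = BᵀAᵀ.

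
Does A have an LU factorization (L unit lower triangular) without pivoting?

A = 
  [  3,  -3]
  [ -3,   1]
Yes.
A[1,1] = 3 ≠ 0, so Gaussian elimination proceeds without a row swap: multiplier ℓ₂₁ = (-3)/(3) = -1, and U[2,2] = 1 - (-1)(-3) = -2.
L = 
  [  1,   0]
  [ -1,   1]
U = 
  [  3,  -3]
  [  0,  -2]
Check row 2 of LU: [(-1)(3), (-1)(-3) + (-2)] = [-3, 1] = row 2 of A ✓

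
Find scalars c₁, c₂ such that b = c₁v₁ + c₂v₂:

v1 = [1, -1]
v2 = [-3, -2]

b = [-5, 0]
c1 = -2, c2 = 1

b = -2·v1 + 1·v2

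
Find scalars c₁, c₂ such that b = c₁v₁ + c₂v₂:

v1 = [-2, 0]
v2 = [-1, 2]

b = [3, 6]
c1 = -3, c2 = 3

b = -3·v1 + 3·v2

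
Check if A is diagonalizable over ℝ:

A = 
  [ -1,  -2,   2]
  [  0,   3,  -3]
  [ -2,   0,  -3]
No

Characteristic polynomial: det(λI - A) = λ³ + λ² - 5λ - 9
By the rational root theorem any rational root is an integer dividing 9; none of those is a root, so p(λ) has no rational roots and hence (being an irreducible cubic) no repeated roots.
Discriminant of the cubic: Δ = -816
Δ < 0 ⇒ one real eigenvalue and a complex-conjugate pair: λ ≈ 2.48, -1.74 + 0.7759i, -1.74 - 0.7759i
Has complex eigenvalues (not diagonalizable over ℝ).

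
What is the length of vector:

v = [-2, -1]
2.236

||v||₂ = √((-2)² + (-1)²) = √5 = 2.236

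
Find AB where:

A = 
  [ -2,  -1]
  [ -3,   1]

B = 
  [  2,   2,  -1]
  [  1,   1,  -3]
A is 2×2 and B is 2×3, so AB is 2×3. Each entry is (row of A)·(column of B):
AB[1,1] = (-2)(2) + (-1)(1) = -5
AB[1,2] = (-2)(2) + (-1)(1) = -5
AB[1,3] = (-2)(-1) + (-1)(-3) = 5
AB[2,1] = (-3)(2) + (1)(1) = -5
AB[2,2] = (-3)(2) + (1)(1) = -5
AB[2,3] = (-3)(-1) + (1)(-3) = 0

AB = 
  [ -5,  -5,   5]
  [ -5,  -5,   0]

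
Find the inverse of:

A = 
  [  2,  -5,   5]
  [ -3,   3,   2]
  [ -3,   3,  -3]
det(A) = (2)·((3)(-3) - (2)(3)) - (-5)·((-3)(-3) - (2)(-3)) + (5)·((-3)(3) - (3)(-3))
  = (2)(-15) - (-5)(15) + (5)(0)
  = 45
det(A) = 45 ≠ 0, so A is invertible.

Cofactors Cᵢⱼ = (-1)ⁱ⁺ʲ·Mᵢⱼ:
C = 
  [-15, -15,   0]
  [  0,   9,   9]
  [-25, -19,  -9]

adj(A) = Cᵀ:
adj(A) = 
  [-15,   0, -25]
  [-15,   9, -19]
  [  0,   9,  -9]

A⁻¹ = (1/45) · adj(A):
A⁻¹ = 
  [  -1/3,      0,   -5/9]
  [  -1/3,    1/5, -19/45]
  [     0,    1/5,   -1/5]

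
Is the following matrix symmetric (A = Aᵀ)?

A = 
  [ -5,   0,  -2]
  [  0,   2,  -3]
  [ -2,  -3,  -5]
Yes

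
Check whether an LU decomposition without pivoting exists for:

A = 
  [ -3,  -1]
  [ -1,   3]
Yes.
A[1,1] = -3 ≠ 0, so Gaussian elimination proceeds without a row swap: multiplier ℓ₂₁ = (-1)/(-3) = 1/3, and U[2,2] = 3 - (1/3)(-1) = 10/3.
L = 
  [  1,   0]
  [1/3,   1]
U = 
  [  -3,   -1]
  [   0, 10/3]
Check row 2 of LU: [(1/3)(-3), (1/3)(-1) + (10/3)] = [-1, 3] = row 2 of A ✓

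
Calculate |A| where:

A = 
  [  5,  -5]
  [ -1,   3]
10

For a 2×2 matrix, det = ad - bc = (5)(3) - (-5)(-1) = 10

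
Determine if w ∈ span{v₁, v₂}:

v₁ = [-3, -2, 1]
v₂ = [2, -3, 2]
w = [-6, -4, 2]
Yes

Form the augmented matrix and row-reduce:
[v₁|v₂|w] = 
  [ -3,   2,  -6]
  [ -2,  -3,  -4]
  [  1,   2,   2]
R2 → R2 - (2/3)·R1
R3 → R3 + (1/3)·R1
R3 → R3 + (8/13)·R2
REF = 
  [   -3,     2,    -6]
  [    0, -13/3,     0]
  [    0,     0,     0]

No row of the form [0 0 | nonzero], so the system is consistent. Back-substitution gives c₁ = 2, c₂ = 0: w = (2)·v₁ + (0)·v₂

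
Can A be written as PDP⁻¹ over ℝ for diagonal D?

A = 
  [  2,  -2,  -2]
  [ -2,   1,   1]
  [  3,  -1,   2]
No

Characteristic polynomial: det(λI - A) = λ³ - 5λ² + 11λ + 6
By the rational root theorem any rational root is an integer dividing 6; none of those is a root, so p(λ) has no rational roots and hence (being an irreducible cubic) no repeated roots.
Discriminant of the cubic: Δ = -6211
Δ < 0 ⇒ one real eigenvalue and a complex-conjugate pair: λ ≈ 2.723 + 2.453i, 2.723 - 2.453i, -0.4467
Has complex eigenvalues (not diagonalizable over ℝ).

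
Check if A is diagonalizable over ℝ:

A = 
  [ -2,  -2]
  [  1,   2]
Yes

tr(A) = 0, det(A) = -2
Characteristic polynomial: λ² - tr(A)λ + det(A) = λ² - 2
λ² - 2 = 0  ⇒  λ = (0 ± √((0)² - 4·(-2)))/2 = (0 ± √(8))/2
  = √2,  -√2
Eigenvalues: √2, -√2  (≈ 1.414, -1.414)
The two irrational eigenvalues are distinct (simple), so each has alg. mult. = geom. mult. = 1.
Sum of geometric multiplicities equals n, so A has n independent eigenvectors.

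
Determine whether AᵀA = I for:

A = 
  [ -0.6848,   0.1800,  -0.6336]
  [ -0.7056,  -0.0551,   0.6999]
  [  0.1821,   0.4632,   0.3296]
No

AᵀA = 
  [  1,   0,   0.0001]
  [  0,   0.2500,   0.0001]
  [  0.0001,   0.0001,   0.9999]
≠ I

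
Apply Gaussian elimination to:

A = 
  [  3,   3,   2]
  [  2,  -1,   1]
Row operations:
R2 → R2 - (2/3)·R1

Resulting echelon form:
REF = 
  [   3,    3,    2]
  [   0,   -3, -1/3]

Rank = 2 (number of non-zero pivot rows).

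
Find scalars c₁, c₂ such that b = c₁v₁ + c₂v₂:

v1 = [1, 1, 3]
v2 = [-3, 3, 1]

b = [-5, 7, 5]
c1 = 1, c2 = 2

b = 1·v1 + 2·v2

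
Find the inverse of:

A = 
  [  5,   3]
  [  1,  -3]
det(A) = (5)(-3) - (3)(1) = -18
For a 2×2 matrix, A⁻¹ = (1/det(A)) · [[d, -b], [-c, a]]
    = (-1/18) · [[-3, -3], [-1, 5]]

A⁻¹ = 
  [  1/6,   1/6]
  [ 1/18, -5/18]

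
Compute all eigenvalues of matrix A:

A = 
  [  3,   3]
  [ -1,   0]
tr(A) = 3, det(A) = 3
Characteristic polynomial: λ² - tr(A)λ + det(A) = λ² - 3λ + 3
λ² - 3λ + 3 = 0  ⇒  λ = (3 ± √((-3)² - 4·(3)))/2 = (3 ± √(-3))/2
  = (3 + i√3)/2,  (3 - i√3)/2

λ = (3 + i√3)/2, (3 - i√3)/2  (≈ 1.5 + 0.866i, 1.5 - 0.866i)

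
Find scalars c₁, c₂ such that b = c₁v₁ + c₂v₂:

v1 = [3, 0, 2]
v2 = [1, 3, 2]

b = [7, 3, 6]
c1 = 2, c2 = 1

b = 2·v1 + 1·v2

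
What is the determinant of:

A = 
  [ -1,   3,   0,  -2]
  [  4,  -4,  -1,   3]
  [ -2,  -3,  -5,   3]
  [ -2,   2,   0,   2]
166

Cofactor expansion along row 1: det(A) = a₁₁M₁₁ - a₁₂M₁₂ + a₁₃M₁₃ - a₁₄M₁₄

M₁₁ = det[[-4, -1, 3]; [-3, -5, 3]; [2, 0, 2]]
  = (-4)·((-5)(2) - (3)(0)) - (-1)·((-3)(2) - (3)(2)) + (3)·((-3)(0) - (-5)(2))
  = (-4)(-10) - (-1)(-12) + (3)(10)
  = 58
M₁₂ = det[[4, -1, 3]; [-2, -5, 3]; [-2, 0, 2]]
  = (4)·((-5)(2) - (3)(0)) - (-1)·((-2)(2) - (3)(-2)) + (3)·((-2)(0) - (-5)(-2))
  = (4)(-10) - (-1)(2) + (3)(-10)
  = -68
M₁₃ = det[[4, -4, 3]; [-2, -3, 3]; [-2, 2, 2]]
  = (4)·((-3)(2) - (3)(2)) - (-4)·((-2)(2) - (3)(-2)) + (3)·((-2)(2) - (-3)(-2))
  = (4)(-12) - (-4)(2) + (3)(-10)
  = -70
M₁₄ = det[[4, -4, -1]; [-2, -3, -5]; [-2, 2, 0]]
  = (4)·((-3)(0) - (-5)(2)) - (-4)·((-2)(0) - (-5)(-2)) + (-1)·((-2)(2) - (-3)(-2))
  = (4)(10) - (-4)(-10) + (-1)(-10)
  = 10

det(A) = (-1)(58) - (3)(-68) + (0)(-70) - (-2)(10) = 166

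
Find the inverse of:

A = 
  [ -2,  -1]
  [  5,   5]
det(A) = (-2)(5) - (-1)(5) = -5
For a 2×2 matrix, A⁻¹ = (1/det(A)) · [[d, -b], [-c, a]]
    = (-1/5) · [[5, 1], [-5, -2]]

A⁻¹ = 
  [  -1, -1/5]
  [   1,  2/5]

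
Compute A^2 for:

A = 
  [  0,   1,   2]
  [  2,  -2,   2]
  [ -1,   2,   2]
A² = A·A:
A²[1,1] = (0)(0) + (1)(2) + (2)(-1) = 0
A²[1,2] = (0)(1) + (1)(-2) + (2)(2) = 2
A²[1,3] = (0)(2) + (1)(2) + (2)(2) = 6
A²[2,1] = (2)(0) + (-2)(2) + (2)(-1) = -6
A²[2,2] = (2)(1) + (-2)(-2) + (2)(2) = 10
A²[2,3] = (2)(2) + (-2)(2) + (2)(2) = 4
A²[3,1] = (-1)(0) + (2)(2) + (2)(-1) = 2
A²[3,2] = (-1)(1) + (2)(-2) + (2)(2) = -1
A²[3,3] = (-1)(2) + (2)(2) + (2)(2) = 6
A² = 
  [  0,   2,   6]
  [ -6,  10,   4]
  [  2,  -1,   6]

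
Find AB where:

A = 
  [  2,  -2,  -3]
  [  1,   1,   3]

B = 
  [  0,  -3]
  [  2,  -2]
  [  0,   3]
A is 2×3 and B is 3×2, so AB is 2×2. Each entry is (row of A)·(column of B):
AB[1,1] = (2)(0) + (-2)(2) + (-3)(0) = -4
AB[1,2] = (2)(-3) + (-2)(-2) + (-3)(3) = -11
AB[2,1] = (1)(0) + (1)(2) + (3)(0) = 2
AB[2,2] = (1)(-3) + (1)(-2) + (3)(3) = 4

AB = 
  [ -4, -11]
  [  2,   4]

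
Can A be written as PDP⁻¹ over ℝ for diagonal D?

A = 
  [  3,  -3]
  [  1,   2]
No

tr(A) = 5, det(A) = 9
Characteristic polynomial: λ² - tr(A)λ + det(A) = λ² - 5λ + 9
λ² - 5λ + 9 = 0  ⇒  λ = (5 ± √((-5)² - 4·(9)))/2 = (5 ± √(-11))/2
  = (5 + i√11)/2,  (5 - i√11)/2
Eigenvalues: (5 + i√11)/2, (5 - i√11)/2  (≈ 2.5 + 1.658i, 2.5 - 1.658i)
Has complex eigenvalues (not diagonalizable over ℝ).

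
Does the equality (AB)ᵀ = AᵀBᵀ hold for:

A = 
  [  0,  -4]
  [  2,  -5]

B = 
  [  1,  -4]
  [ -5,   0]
No

(AB)ᵀ = 
  [ 20,  27]
  [  0,  -8]

AᵀBᵀ = 
  [ -8,   0]
  [ 16,  20]

The two matrices differ, so (AB)ᵀ ≠ AᵀBᵀ in general. The correct identity is (AB)ᵀ = BᵀAᵀ.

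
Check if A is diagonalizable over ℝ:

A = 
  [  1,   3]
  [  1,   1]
Yes

tr(A) = 2, det(A) = -2
Characteristic polynomial: λ² - tr(A)λ + det(A) = λ² - 2λ - 2
λ² - 2λ - 2 = 0  ⇒  λ = (2 ± √((-2)² - 4·(-2)))/2 = (2 ± √(12))/2
  = 1 + √3,  1 - √3
Eigenvalues: 1 + √3, 1 - √3  (≈ 2.732, -0.7321)
The two irrational eigenvalues are distinct (simple), so each has alg. mult. = geom. mult. = 1.
Sum of geometric multiplicities equals n, so A has n independent eigenvectors.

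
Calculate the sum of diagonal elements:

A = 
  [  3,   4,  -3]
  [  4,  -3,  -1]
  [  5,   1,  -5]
-5

tr(A) = 3 + -3 + -5 = -5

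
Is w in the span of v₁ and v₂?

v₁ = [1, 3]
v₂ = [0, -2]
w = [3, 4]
Yes

Form the augmented matrix and row-reduce:
[v₁|v₂|w] = 
  [  1,   0,   3]
  [  3,  -2,   4]
R2 → R2 - (3)·R1
REF = 
  [  1,   0,   3]
  [  0,  -2,  -5]

No row of the form [0 0 | nonzero], so the system is consistent. Back-substitution gives c₁ = 3, c₂ = 5/2: w = (3)·v₁ + (5/2)·v₂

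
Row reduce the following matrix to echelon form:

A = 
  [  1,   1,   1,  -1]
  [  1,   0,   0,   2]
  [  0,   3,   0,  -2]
Row operations:
R2 → R2 - (1)·R1
R3 → R3 + (3)·R2

Resulting echelon form:
REF = 
  [  1,   1,   1,  -1]
  [  0,  -1,  -1,   3]
  [  0,   0,  -3,   7]

Rank = 3 (number of non-zero pivot rows).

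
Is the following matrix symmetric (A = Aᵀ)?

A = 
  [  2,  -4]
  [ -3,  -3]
No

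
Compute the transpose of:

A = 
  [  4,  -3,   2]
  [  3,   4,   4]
Aᵀ = 
  [  4,   3]
  [ -3,   4]
  [  2,   4]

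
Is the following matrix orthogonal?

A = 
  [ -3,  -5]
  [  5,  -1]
No

AᵀA = 
  [ 34,  10]
  [ 10,  26]
≠ I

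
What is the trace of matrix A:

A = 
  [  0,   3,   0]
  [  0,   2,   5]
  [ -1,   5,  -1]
1

tr(A) = 0 + 2 + -1 = 1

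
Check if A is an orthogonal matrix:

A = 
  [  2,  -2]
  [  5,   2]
No

AᵀA = 
  [ 29,   6]
  [  6,   8]
≠ I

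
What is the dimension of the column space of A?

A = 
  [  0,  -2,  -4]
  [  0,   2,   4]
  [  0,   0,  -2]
dim(Col(A)) = 2

Row reduce:
R2 → R2 + (1)·R1
Swap R2 ↔ R3
REF = 
  [  0,  -2,  -4]
  [  0,   0,  -2]
  [  0,   0,   0]
Pivot columns: 2, 3 → 2 pivots.
dim(Col(A)) = number of pivot columns = 2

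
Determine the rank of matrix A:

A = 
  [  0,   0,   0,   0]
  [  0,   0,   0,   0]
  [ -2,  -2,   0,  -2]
Row reduce:
Swap R1 ↔ R3
REF = 
  [ -2,  -2,   0,  -2]
  [  0,   0,   0,   0]
  [  0,   0,   0,   0]
Pivot columns: 1 → 1 pivot.

rank(A) = 1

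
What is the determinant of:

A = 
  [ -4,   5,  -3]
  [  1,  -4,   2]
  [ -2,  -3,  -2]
-33

Cofactor expansion along row 1:
det(A) = (-4)·((-4)(-2) - (2)(-3)) - (5)·((1)(-2) - (2)(-2)) + (-3)·((1)(-3) - (-4)(-2))
  = (-4)(14) - (5)(2) + (-3)(-11)
  = -33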